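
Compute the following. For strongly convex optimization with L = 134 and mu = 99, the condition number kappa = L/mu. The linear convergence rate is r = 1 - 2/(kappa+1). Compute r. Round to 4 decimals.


Step 1: Compute the condition number.
kappa = L/mu = 134/99 = 1.3535
Step 2: Compute the convergence rate.
r = 1 - 2/(kappa + 1) = 1 - 2*mu/(L + mu) = (L - mu)/(L + mu) = 35/233 = 0.1502


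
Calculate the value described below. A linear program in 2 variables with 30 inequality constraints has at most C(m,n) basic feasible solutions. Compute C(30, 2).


Each vertex corresponds to some choice of n active constraints out of m, so the number of vertices is at most C(m, n) = m! / (n!(m-n)!).
m = 30, n = 2
Numerator: 30 * 29
Denominator: 2! = 2
C(30, 2) = 435


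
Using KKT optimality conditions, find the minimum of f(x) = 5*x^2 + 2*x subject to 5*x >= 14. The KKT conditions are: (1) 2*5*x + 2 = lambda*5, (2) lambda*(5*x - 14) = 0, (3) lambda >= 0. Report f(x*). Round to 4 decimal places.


Step 1: Try lambda = 0 (constraint inactive).
x_unc = -2/(2*5) = -0.2
Check: 5*-0.2 = -1.0 < 14 -- violated!
Step 2: Constraint must be active: 5*x = 14
x* = 14/5 = 2.8
lambda = (2*5*2.8 + 2)/5 = 6.0
Step 3: Compute optimal value.
f(x*) = 5*2.8^2 + 2*2.8 = 44.8


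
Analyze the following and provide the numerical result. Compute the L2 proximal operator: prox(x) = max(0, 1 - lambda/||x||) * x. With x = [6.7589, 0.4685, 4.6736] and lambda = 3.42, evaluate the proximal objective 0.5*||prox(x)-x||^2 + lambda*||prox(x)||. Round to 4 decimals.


Step 1: Compute ||x||.
||x|| = 8.2307
Step 2: Compute scaling factor.
scale = max(0, 1 - 3.42/8.2307) = 0.5845
Step 3: prox(x) = [3.9505, 0.2738, 2.7316]
||prox(x)|| = 4.8107
Step 4: Proximal objective.
0.5*||prox-x||^2 = 5.8482
lambda*||prox|| = 16.4526
Total = 22.3009


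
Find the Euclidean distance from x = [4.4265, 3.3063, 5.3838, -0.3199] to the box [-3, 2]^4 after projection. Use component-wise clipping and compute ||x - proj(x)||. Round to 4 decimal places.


Project each component onto [-3, 2].
clip(4.4265) = 2.0, clip(3.3063) = 2.0, clip(5.3838) = 2.0, clip(-0.3199) = -0.3199
Projection = [2.0, 2.0, 2.0, -0.3199]
Squared diffs: [5.8879, 1.7064, 11.4501, 0.0]
Distance = sqrt(19.0444) = 4.364


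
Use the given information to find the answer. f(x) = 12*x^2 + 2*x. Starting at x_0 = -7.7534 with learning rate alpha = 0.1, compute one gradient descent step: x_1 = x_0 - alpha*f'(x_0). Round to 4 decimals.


We compute the gradient at x_0 and apply the update.
f'(x) = 24*x + 2
f'(-7.7534) = 24*-7.7534 + 2 = -184.0816
x_1 = -7.7534 - 0.1*-184.0816 = 10.6548


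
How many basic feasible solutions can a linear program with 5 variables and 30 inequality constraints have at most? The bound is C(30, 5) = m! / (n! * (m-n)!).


Each vertex corresponds to some choice of n active constraints out of m, so the number of vertices is at most C(m, n) = m! / (n!(m-n)!).
m = 30, n = 5
Numerator: 30 * 29 * 28 * 27 * 26
Denominator: 5! = 120
C(30, 5) = 142506


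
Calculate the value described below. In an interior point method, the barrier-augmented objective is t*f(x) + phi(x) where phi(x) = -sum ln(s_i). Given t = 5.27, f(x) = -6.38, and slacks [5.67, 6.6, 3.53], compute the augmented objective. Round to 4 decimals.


Step 1: Compute log-barrier.
ln values: [1.7352, 1.8871, 1.2613]
phi = -(1.7352 + 1.8871 + 1.2613) = -4.8836
Step 2: Compute augmented objective.
t*f(x) = 5.27*-6.38 = -33.6226
Total = -33.6226 - 4.8836 = -38.5062


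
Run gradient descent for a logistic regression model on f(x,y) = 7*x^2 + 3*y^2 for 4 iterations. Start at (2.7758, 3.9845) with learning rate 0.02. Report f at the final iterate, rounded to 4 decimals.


Gradient descent on f(x,y) = 7*x^2 + 3*y^2.
Starting point: (2.7758, 3.9845), alpha = 0.02
Step 1: grad_x = 2*7*2.7758 = 38.8612, grad_y = 2*3*3.9845 = 23.907
  x_1 = 2.7758 - 0.02*38.8612 = 1.9986
  y_1 = 3.9845 - 0.02*23.907 = 3.5064
Step 2: grad_x = 2*7*1.9986 = 27.9801, grad_y = 2*3*3.5064 = 21.0382
  x_2 = 1.9986 - 0.02*27.9801 = 1.439
  y_2 = 3.5064 - 0.02*21.0382 = 3.0856
Step 3: grad_x = 2*7*1.439 = 20.1456, grad_y = 2*3*3.0856 = 18.5136
  x_3 = 1.439 - 0.02*20.1456 = 1.0361
  y_3 = 3.0856 - 0.02*18.5136 = 2.7153
Step 4: grad_x = 2*7*1.0361 = 14.5049, grad_y = 2*3*2.7153 = 16.292
  x_4 = 1.0361 - 0.02*14.5049 = 0.746
  y_4 = 2.7153 - 0.02*16.292 = 2.3895
f(0.746, 2.3895) = 7*0.746^2 + 3*2.3895^2 = 21.0242


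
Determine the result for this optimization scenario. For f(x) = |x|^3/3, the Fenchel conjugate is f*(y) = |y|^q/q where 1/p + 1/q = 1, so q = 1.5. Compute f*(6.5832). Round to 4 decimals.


The conjugate exponent q satisfies 1/p + 1/q = 1.
p = 3, so q = 3/(3 - 1) = 1.5
|y|^q = 6.5832^1.5 = 16.891
f*(6.5832) = 16.891 / 1.5 = 11.2607


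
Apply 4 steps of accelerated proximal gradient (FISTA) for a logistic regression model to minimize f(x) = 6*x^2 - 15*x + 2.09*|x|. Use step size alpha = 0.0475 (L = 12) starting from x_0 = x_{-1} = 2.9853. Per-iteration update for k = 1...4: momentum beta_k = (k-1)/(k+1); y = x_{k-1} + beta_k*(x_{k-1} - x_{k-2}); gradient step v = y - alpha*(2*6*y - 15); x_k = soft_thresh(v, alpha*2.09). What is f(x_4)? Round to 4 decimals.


FISTA on f(x) = 6*x^2 - 15*x + 2.09*|x|
L = 12, alpha = 0.0475
Iteration 1: beta = 0.0, y = 2.9853 + 0.0*(2.9853 - 2.9853) = 2.9853
  grad(y) = 20.8236, v = y - alpha*grad = 1.9962
  prox(v) = soft_thresh(1.9962, 0.0993) = 1.8969
Iteration 2: beta = 0.3333, y = 1.8969 + 0.3333*(1.8969 - 2.9853) = 1.5341
  grad(y) = 3.4093, v = y - alpha*grad = 1.3722
  prox(v) = soft_thresh(1.3722, 0.0993) = 1.2729
Iteration 3: beta = 0.5, y = 1.2729 + 0.5*(1.2729 - 1.8969) = 0.9609
  grad(y) = -3.4694, v = y - alpha*grad = 1.1257
  prox(v) = soft_thresh(1.1257, 0.0993) = 1.0264
Iteration 4: beta = 0.6, y = 1.0264 + 0.6*(1.0264 - 1.2729) = 0.8785
  grad(y) = -4.4578, v = y - alpha*grad = 1.0903
  prox(v) = soft_thresh(1.0903, 0.0993) = 0.991
f(x_4) = 6*0.991^2 - 15*0.991 + 2.09*|0.991| = -6.9013


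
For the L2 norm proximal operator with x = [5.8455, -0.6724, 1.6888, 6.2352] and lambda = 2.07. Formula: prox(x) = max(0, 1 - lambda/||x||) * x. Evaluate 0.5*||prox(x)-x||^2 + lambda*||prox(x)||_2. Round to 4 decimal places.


Step 1: Compute ||x||.
||x|| = 8.7379
Step 2: Compute scaling factor.
scale = max(0, 1 - 2.07/8.7379) = 0.7631
Step 3: prox(x) = [4.4607, -0.5131, 1.2887, 4.7581]
||prox(x)|| = 6.6679
Step 4: Proximal objective.
0.5*||prox-x||^2 = 2.1425
lambda*||prox|| = 13.8026
Total = 15.9451


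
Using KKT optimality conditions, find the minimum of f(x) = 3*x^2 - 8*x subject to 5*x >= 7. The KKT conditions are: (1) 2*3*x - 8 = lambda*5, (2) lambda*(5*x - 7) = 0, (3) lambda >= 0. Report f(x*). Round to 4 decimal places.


Step 1: Try lambda = 0 (constraint inactive).
x_unc = 8/(2*3) = 1.3333
Check: 5*1.3333 = 6.6665 < 7 -- violated!
Step 2: Constraint must be active: 5*x = 7
x* = 7/5 = 1.4
lambda = (2*3*1.4 - 8)/5 = 0.08
Step 3: Compute optimal value.
f(x*) = 3*1.4^2 - 8*1.4 = -5.32


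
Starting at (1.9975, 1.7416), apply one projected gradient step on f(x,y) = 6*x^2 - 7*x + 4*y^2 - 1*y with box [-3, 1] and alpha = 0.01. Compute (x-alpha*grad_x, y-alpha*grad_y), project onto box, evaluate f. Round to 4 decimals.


Step 1: Compute gradient at (1.9975, 1.7416).
grad_x = 2*6*1.9975 - 7 = 16.97
grad_y = 2*4*1.7416 - 1 = 12.9328
Step 2: Gradient step.
x_raw = 1.9975 - 0.01*16.97 = 1.8278
y_raw = 1.7416 - 0.01*12.9328 = 1.6123
Step 3: Project onto [-3, 1].
x_proj = clip(1.8278) = 1.0
y_proj = clip(1.6123) = 1.0
Step 4: Evaluate f.
f(1.0, 1.0) = 2.0


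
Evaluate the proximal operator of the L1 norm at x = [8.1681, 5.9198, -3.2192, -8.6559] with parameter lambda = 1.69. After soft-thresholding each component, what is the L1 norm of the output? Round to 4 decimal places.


Soft-thresholding with lambda = 1.69:
prox(8.1681) = sign(8.1681)*max(|8.1681| - 1.69, 0) = 6.4781
prox(5.9198) = sign(5.9198)*max(|5.9198| - 1.69, 0) = 4.2298
prox(-3.2192) = sign(-3.2192)*max(|-3.2192| - 1.69, 0) = -1.5292
prox(-8.6559) = sign(-8.6559)*max(|-8.6559| - 1.69, 0) = -6.9659
prox(x) = [6.4781, 4.2298, -1.5292, -6.9659]
||prox(x)||_1 = 6.4781 + 4.2298 + 1.5292 + 6.9659 = 19.203


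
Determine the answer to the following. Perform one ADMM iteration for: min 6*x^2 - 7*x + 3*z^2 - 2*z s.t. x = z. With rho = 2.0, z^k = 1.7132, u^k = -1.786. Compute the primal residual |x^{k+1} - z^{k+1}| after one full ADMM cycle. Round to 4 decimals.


ADMM iteration with rho = 2.0, z^k = 1.7132, u^k = -1.786
Step 1: x-update.
Minimize 6*x^2 - 7*x + (2.0/2)*(x - 1.7132 - 1.786)^2
FOC: (2*6 + 2.0)*x = 7 + 2.0*(1.7132 + 1.786)
x^{k+1} = 0.9999
Step 2: z-update.
Minimize 3*z^2 - 2*z + (2.0/2)*(0.9999 - z - 1.786)^2
FOC: (2*3 + 2.0)*z = 2 + 2.0*(0.9999 - 1.786)
z^{k+1} = 0.0535
Step 3: u-update.
u^{k+1} = -1.786 + 0.9999 - 0.0535 = -0.8396
Step 4: Primal residual = |0.9999 - 0.0535| = 0.9464


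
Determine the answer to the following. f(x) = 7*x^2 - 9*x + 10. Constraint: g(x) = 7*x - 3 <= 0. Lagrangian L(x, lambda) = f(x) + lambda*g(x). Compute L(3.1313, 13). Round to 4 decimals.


Step 1: Evaluate f(x).
f(3.1313) = 7*3.1313^2 - 9*3.1313 + 10 = 50.4536
Step 2: Evaluate g(x).
g(3.1313) = 7*3.1313 - 3 = 18.9191
Step 3: Compute Lagrangian.
L = 50.4536 + 13*18.9191 = 296.4019


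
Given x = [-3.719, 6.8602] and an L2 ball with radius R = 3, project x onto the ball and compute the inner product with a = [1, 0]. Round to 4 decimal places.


Step 1: Compute ||x|| (intermediates to 6 decimals).
||x|| = sqrt((-3.719)^2 + 6.8602^2) = 7.803416
Step 2: Project.
Since ||x|| > R, scale = R/||x|| = 3/7.803416 = 0.384447, proj(x) = scale * x
proj(x) = [-1.429758, 2.637383]
Step 3: Dot product.
a^T * proj(x) = 1*(-1.429758) + 0*2.637383 = -1.4298


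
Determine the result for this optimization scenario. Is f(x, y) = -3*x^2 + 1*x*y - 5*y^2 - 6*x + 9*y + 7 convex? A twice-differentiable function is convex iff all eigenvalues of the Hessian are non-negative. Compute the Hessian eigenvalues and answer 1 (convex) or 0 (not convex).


The Hessian of f(x,y) = -3*x^2 + 1*x*y - 5*y^2 - 6*x + 9*y + 7 is:
H = [[-6, 1], [1, -10]]
Trace = -6 - 10 = -16
Determinant = -6*-10 - (1)^2 = 59
Discriminant = (-16)^2 - 4*59 = 20.0
Eigenvalues: lambda_1 = -10.2361, lambda_2 = -5.7639
The function is not convex.

0


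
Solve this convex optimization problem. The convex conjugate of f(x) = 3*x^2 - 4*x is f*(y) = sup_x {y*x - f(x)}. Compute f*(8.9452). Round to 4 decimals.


f*(y) = sup_x {y*x - a*x^2 - b*x} = sup_x {(y-b)*x - a*x^2}
FOC: (y - b) - 2a*x = 0 => x* = (y - b)/(2a)
x* = (8.9452 + 4)/(2*3) = 2.1575
f*(8.9452) = (y-b)^2/(4a) = (8.9452 + 4)^2/(4*3)
= 167.5782/12 = 13.9649


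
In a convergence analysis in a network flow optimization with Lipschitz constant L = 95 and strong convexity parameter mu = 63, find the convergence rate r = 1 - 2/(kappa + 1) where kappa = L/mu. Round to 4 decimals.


Step 1: Compute the condition number.
kappa = L/mu = 95/63 = 1.5079
Step 2: Compute the convergence rate.
r = 1 - 2/(kappa + 1) = 1 - 2*mu/(L + mu) = (L - mu)/(L + mu) = 32/158 = 0.2025


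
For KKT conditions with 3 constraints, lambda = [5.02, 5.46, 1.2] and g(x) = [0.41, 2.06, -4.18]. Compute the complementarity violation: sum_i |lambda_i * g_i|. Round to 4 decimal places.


KKT complementary slackness check:
lambda_1 * g_1 = 5.02 * 0.41 = 2.0582
lambda_2 * g_2 = 5.46 * 2.06 = 11.2476
lambda_3 * g_3 = 1.2 * -4.18 = -5.016
Total violation = 2.0582 + 11.2476 + 5.016 = 18.3218


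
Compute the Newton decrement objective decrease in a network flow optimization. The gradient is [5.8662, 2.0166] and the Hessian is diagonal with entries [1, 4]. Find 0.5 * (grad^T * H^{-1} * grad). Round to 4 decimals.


Step 1: H is diagonal, so H^(-1) * g = [5.8662, 0.5042].
Step 2: g^T H^(-1) g = sum_i g_i^2 / H_ii
  = (5.8662)^2/1 + (2.0166)^2/4
  = 34.4123 + 1.0167 = 35.429
Step 3: Objective decrease = 0.5 * g^T H^(-1) g = 17.7145


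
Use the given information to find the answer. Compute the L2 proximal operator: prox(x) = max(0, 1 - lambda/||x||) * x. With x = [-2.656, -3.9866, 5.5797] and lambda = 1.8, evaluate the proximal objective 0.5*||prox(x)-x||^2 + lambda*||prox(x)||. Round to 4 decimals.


Step 1: Compute ||x||.
||x|| = 7.3539
Step 2: Compute scaling factor.
scale = max(0, 1 - 1.8/7.3539) = 0.7552
Step 3: prox(x) = [-2.0059, -3.0108, 4.214]
||prox(x)|| = 5.5539
Step 4: Proximal objective.
0.5*||prox-x||^2 = 1.62
lambda*||prox|| = 9.997
Total = 11.6171


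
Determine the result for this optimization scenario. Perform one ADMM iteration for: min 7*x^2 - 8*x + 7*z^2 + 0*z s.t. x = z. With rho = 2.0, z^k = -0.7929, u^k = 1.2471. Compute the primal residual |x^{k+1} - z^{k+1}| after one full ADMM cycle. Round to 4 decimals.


ADMM iteration with rho = 2.0, z^k = -0.7929, u^k = 1.2471
Step 1: x-update.
Minimize 7*x^2 - 8*x + (2.0/2)*(x + 0.7929 + 1.2471)^2
FOC: (2*7 + 2.0)*x = 8 + 2.0*(-0.7929 - 1.2471)
x^{k+1} = 0.245
Step 2: z-update.
Minimize 7*z^2 + 0*z + (2.0/2)*(0.245 - z + 1.2471)^2
FOC: (2*7 + 2.0)*z = 0 + 2.0*(0.245 + 1.2471)
z^{k+1} = 0.1865
Step 3: u-update.
u^{k+1} = 1.2471 + 0.245 - 0.1865 = 1.3056
Step 4: Primal residual = |0.245 - 0.1865| = 0.0585


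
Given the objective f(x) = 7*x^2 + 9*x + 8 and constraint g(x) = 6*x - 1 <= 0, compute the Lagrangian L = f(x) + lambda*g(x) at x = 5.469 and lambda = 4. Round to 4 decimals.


Step 1: Evaluate f(x).
f(5.469) = 7*5.469^2 + 9*5.469 + 8 = 266.5907
Step 2: Evaluate g(x).
g(5.469) = 6*5.469 - 1 = 31.814
Step 3: Compute Lagrangian.
L = 266.5907 + 4*31.814 = 393.8467


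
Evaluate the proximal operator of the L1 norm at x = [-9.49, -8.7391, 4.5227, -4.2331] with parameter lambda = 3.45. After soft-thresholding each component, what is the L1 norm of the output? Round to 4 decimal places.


Soft-thresholding with lambda = 3.45:
prox(-9.49) = sign(-9.49)*max(|-9.49| - 3.45, 0) = -6.04
prox(-8.7391) = sign(-8.7391)*max(|-8.7391| - 3.45, 0) = -5.2891
prox(4.5227) = sign(4.5227)*max(|4.5227| - 3.45, 0) = 1.0727
prox(-4.2331) = sign(-4.2331)*max(|-4.2331| - 3.45, 0) = -0.7831
prox(x) = [-6.04, -5.2891, 1.0727, -0.7831]
||prox(x)||_1 = 6.04 + 5.2891 + 1.0727 + 0.7831 = 13.1849


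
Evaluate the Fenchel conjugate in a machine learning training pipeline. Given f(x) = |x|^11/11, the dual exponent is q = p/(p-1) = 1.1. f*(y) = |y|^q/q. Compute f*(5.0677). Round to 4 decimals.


The conjugate exponent q satisfies 1/p + 1/q = 1.
p = 11, so q = 11/(11 - 1) = 1.1
|y|^q = 5.0677^1.1 = 5.9606
f*(5.0677) = 5.9606 / 1.1 = 5.4188


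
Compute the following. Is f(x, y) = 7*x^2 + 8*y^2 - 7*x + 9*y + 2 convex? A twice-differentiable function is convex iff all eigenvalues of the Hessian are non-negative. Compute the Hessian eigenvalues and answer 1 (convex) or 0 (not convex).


The Hessian of f(x,y) = 7*x^2 + 8*y^2 - 7*x + 9*y + 2 is:
H = [[14, 0], [0, 16]]
Trace = 14 + 16 = 30
Determinant = 14*16 - (0)^2 = 224
Discriminant = (30)^2 - 4*224 = 4.0
Eigenvalues: lambda_1 = 14.0, lambda_2 = 16.0
The function is convex.

1


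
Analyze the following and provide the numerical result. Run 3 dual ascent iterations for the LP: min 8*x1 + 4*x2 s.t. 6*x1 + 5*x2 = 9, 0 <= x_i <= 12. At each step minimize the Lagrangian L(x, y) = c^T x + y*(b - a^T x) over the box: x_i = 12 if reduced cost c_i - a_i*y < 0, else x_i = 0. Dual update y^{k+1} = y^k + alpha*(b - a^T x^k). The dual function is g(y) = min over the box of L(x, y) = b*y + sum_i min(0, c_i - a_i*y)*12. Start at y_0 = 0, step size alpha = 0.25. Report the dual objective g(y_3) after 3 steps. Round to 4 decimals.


Dual ascent for LP: min 8*x1 + 4*x2, 6*x1 + 5*x2 = 9, 0 <= x_i <= 12
Step 1: y^k = 0.0, reduced costs: (8.0, 4.0)
  x^k = (0.0, 0.0), subgradient = b - a^T x = 9.0
  y^{k+1} = 0.0 + 0.25*9.0 = 2.25
Step 2: y^k = 2.25, reduced costs: (-5.5, -7.25)
  x^k = (12.0, 12.0), subgradient = b - a^T x = -123.0
  y^{k+1} = 2.25 + 0.25*-123.0 = -28.5
Step 3: y^k = -28.5, reduced costs: (179.0, 146.5)
  x^k = (0.0, 0.0), subgradient = b - a^T x = 9.0
  y^{k+1} = -28.5 + 0.25*9.0 = -26.25
Dual objective at y_3 = -26.25: reduced costs (165.5, 135.25), box minimizer x = (0.0, 0.0)
g(y_3) = b*y + (c1 - a1*y)*x1 + (c2 - a2*y)*x2 = 9*(-26.25) + 165.5*0.0 + 135.25*0.0 = -236.25 + 0.0 + 0.0 = -236.25


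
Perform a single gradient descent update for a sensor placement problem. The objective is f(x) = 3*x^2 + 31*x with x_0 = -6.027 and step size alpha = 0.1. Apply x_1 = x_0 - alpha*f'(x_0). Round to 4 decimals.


We compute the gradient at x_0 and apply the update.
f'(x) = 6*x + 31
f'(-6.027) = 6*-6.027 + 31 = -5.162
x_1 = -6.027 - 0.1*-5.162 = -5.5108


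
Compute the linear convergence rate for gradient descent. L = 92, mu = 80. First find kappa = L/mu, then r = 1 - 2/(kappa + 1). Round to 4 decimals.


Step 1: Compute the condition number.
kappa = L/mu = 92/80 = 1.15
Step 2: Compute the convergence rate.
r = 1 - 2/(kappa + 1) = 1 - 2*mu/(L + mu) = (L - mu)/(L + mu) = 12/172 = 0.0698


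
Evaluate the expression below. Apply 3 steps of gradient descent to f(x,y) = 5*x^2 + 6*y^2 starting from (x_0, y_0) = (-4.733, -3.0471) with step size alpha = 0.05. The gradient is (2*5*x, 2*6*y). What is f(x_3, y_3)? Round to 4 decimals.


Gradient descent on f(x,y) = 5*x^2 + 6*y^2.
Starting point: (-4.733, -3.0471), alpha = 0.05
Step 1: grad_x = 2*5*-4.733 = -47.33, grad_y = 2*6*-3.0471 = -36.5652
  x_1 = -4.733 - 0.05*-47.33 = -2.3665
  y_1 = -3.0471 - 0.05*-36.5652 = -1.2188
Step 2: grad_x = 2*5*-2.3665 = -23.665, grad_y = 2*6*-1.2188 = -14.6261
  x_2 = -2.3665 - 0.05*-23.665 = -1.1833
  y_2 = -1.2188 - 0.05*-14.6261 = -0.4875
Step 3: grad_x = 2*5*-1.1833 = -11.8325, grad_y = 2*6*-0.4875 = -5.8504
  x_3 = -1.1833 - 0.05*-11.8325 = -0.5916
  y_3 = -0.4875 - 0.05*-5.8504 = -0.195
f(-0.5916, -0.195) = 5*(-0.5916)^2 + 6*(-0.195)^2 = 1.9783


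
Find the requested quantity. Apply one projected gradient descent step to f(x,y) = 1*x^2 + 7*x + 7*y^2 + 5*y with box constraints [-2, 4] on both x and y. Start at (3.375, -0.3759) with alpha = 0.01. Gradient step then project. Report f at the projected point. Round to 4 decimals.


Step 1: Compute gradient at (3.375, -0.3759).
grad_x = 2*1*3.375 + 7 = 13.75
grad_y = 2*7*-0.3759 + 5 = -0.2626
Step 2: Gradient step.
x_raw = 3.375 - 0.01*13.75 = 3.2375
y_raw = -0.3759 - 0.01*-0.2626 = -0.3733
Step 3: Project onto [-2, 4].
x_proj = clip(3.2375) = 3.2375
y_proj = clip(-0.3733) = -0.3733
Step 4: Evaluate f.
f(3.2375, -0.3733) = 32.2529


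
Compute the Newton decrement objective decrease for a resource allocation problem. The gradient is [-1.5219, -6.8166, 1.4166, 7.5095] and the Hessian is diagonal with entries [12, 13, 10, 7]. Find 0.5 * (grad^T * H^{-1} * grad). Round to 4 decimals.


Step 1: H is diagonal, so H^(-1) * g = [-0.1268, -0.5244, 0.1417, 1.0728].
Step 2: g^T H^(-1) g = sum_i g_i^2 / H_ii
  = (-1.5219)^2/12 + (-6.8166)^2/13 + (1.4166)^2/10 + (7.5095)^2/7
  = 0.193 + 3.5743 + 0.2007 + 8.0561 = 12.0241
Step 3: Objective decrease = 0.5 * g^T H^(-1) g = 6.012


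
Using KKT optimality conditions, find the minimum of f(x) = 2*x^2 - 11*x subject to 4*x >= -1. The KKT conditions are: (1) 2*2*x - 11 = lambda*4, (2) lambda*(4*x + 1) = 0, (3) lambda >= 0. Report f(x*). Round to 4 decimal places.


Step 1: Try lambda = 0 (constraint inactive).
Stationarity: 2*2*x - 11 = 0
x* = 11/(2*2) = 2.75
Check constraint: 4*2.75 = 11.0 >= -1 -- satisfied.
Step 2: Compute optimal value.
f(x*) = 2*2.75^2 - 11*2.75 = -15.125


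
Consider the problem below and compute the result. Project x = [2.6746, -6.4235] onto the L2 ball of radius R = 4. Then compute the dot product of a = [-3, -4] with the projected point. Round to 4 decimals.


Step 1: Compute ||x|| (intermediates to 6 decimals).
||x|| = sqrt(2.6746^2 + (-6.4235)^2) = 6.958077
Step 2: Project.
Since ||x|| > R, scale = R/||x|| = 4/6.958077 = 0.574871, proj(x) = scale * x
proj(x) = [1.53755, -3.692684]
Step 3: Dot product.
a^T * proj(x) = -3*1.53755 - 4*(-3.692684) = 10.1581


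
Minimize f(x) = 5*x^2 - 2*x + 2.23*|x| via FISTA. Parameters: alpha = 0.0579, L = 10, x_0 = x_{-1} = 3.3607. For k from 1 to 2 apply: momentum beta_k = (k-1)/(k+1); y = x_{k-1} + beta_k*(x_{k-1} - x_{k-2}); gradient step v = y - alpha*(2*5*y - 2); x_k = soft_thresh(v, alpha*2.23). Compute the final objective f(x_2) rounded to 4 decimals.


FISTA on f(x) = 5*x^2 - 2*x + 2.23*|x|
L = 10, alpha = 0.0579
Iteration 1: beta = 0.0, y = 3.3607 + 0.0*(3.3607 - 3.3607) = 3.3607
  grad(y) = 31.607, v = y - alpha*grad = 1.5307
  prox(v) = soft_thresh(1.5307, 0.1291) = 1.4015
Iteration 2: beta = 0.3333, y = 1.4015 + 0.3333*(1.4015 - 3.3607) = 0.7485
  grad(y) = 5.4848, v = y - alpha*grad = 0.4309
  prox(v) = soft_thresh(0.4309, 0.1291) = 0.3018
f(x_2) = 5*0.3018^2 - 2*0.3018 + 2.23*|0.3018| = 0.5248


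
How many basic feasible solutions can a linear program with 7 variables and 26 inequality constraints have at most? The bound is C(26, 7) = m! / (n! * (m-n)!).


Each vertex corresponds to some choice of n active constraints out of m, so the number of vertices is at most C(m, n) = m! / (n!(m-n)!).
m = 26, n = 7
Numerator: 26 * 25 * 24 * 23 * 22 * 21 * 20
Denominator: 7! = 5040
C(26, 7) = 657800


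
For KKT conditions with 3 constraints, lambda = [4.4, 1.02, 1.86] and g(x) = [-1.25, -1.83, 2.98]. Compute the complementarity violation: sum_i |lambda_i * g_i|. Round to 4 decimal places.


KKT complementary slackness check:
lambda_1 * g_1 = 4.4 * -1.25 = -5.5
lambda_2 * g_2 = 1.02 * -1.83 = -1.8666
lambda_3 * g_3 = 1.86 * 2.98 = 5.5428
Total violation = 5.5 + 1.8666 + 5.5428 = 12.9094


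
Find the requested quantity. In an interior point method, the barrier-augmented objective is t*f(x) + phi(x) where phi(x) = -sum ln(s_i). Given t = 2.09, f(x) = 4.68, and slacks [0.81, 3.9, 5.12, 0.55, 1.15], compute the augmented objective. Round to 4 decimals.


Step 1: Compute log-barrier.
ln values: [-0.2107, 1.361, 1.6332, -0.5978, 0.1398]
phi = -(-0.2107 + 1.361 + 1.6332 - 0.5978 + 0.1398) = -2.3253
Step 2: Compute augmented objective.
t*f(x) = 2.09*4.68 = 9.7812
Total = 9.7812 - 2.3253 = 7.4559


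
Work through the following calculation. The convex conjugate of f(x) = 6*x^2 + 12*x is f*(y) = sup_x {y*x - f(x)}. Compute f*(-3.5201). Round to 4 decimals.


f*(y) = sup_x {y*x - a*x^2 - b*x} = sup_x {(y-b)*x - a*x^2}
FOC: (y - b) - 2a*x = 0 => x* = (y - b)/(2a)
x* = (-3.5201 - 12)/(2*6) = -1.2933
f*(-3.5201) = (y-b)^2/(4a) = (-3.5201 - 12)^2/(4*6)
= 240.8735/24 = 10.0364


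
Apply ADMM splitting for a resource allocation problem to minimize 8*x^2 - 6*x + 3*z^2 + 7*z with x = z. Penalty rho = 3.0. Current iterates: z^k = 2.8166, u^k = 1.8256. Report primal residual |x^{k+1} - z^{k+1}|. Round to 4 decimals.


ADMM iteration with rho = 3.0, z^k = 2.8166, u^k = 1.8256
Step 1: x-update.
Minimize 8*x^2 - 6*x + (3.0/2)*(x - 2.8166 + 1.8256)^2
FOC: (2*8 + 3.0)*x = 6 + 3.0*(2.8166 - 1.8256)
x^{k+1} = 0.4723
Step 2: z-update.
Minimize 3*z^2 + 7*z + (3.0/2)*(0.4723 - z + 1.8256)^2
FOC: (2*3 + 3.0)*z = -7 + 3.0*(0.4723 + 1.8256)
z^{k+1} = -0.0118
Step 3: u-update.
u^{k+1} = 1.8256 + 0.4723 + 0.0118 = 2.3097
Step 4: Primal residual = |0.4723 + 0.0118| = 0.4841


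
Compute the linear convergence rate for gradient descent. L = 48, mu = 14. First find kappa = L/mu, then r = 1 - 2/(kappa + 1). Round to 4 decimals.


Step 1: Compute the condition number.
kappa = L/mu = 48/14 = 3.4286
Step 2: Compute the convergence rate.
r = 1 - 2/(kappa + 1) = 1 - 2*mu/(L + mu) = (L - mu)/(L + mu) = 34/62 = 0.5484


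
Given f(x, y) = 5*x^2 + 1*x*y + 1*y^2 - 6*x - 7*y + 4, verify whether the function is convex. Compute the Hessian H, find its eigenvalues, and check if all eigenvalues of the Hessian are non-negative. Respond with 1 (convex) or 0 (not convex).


The Hessian of f(x,y) = 5*x^2 + 1*x*y + 1*y^2 - 6*x - 7*y + 4 is:
H = [[10, 1], [1, 2]]
Trace = 10 + 2 = 12
Determinant = 10*2 - (1)^2 = 19
Discriminant = (12)^2 - 4*19 = 68.0
Eigenvalues: lambda_1 = 1.8769, lambda_2 = 10.1231
The function is convex.

1


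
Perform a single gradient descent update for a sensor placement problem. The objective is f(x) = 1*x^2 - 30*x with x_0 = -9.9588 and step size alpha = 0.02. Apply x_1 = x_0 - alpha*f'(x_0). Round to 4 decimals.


We compute the gradient at x_0 and apply the update.
f'(x) = 2*x - 30
f'(-9.9588) = 2*-9.9588 - 30 = -49.9176
x_1 = -9.9588 - 0.02*-49.9176 = -8.9604


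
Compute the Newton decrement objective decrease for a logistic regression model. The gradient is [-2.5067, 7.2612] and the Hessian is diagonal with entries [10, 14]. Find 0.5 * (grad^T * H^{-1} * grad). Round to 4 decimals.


Step 1: H is diagonal, so H^(-1) * g = [-0.2507, 0.5187].
Step 2: g^T H^(-1) g = sum_i g_i^2 / H_ii
  = (-2.5067)^2/10 + (7.2612)^2/14
  = 0.6284 + 3.7661 = 4.3944
Step 3: Objective decrease = 0.5 * g^T H^(-1) g = 2.1972


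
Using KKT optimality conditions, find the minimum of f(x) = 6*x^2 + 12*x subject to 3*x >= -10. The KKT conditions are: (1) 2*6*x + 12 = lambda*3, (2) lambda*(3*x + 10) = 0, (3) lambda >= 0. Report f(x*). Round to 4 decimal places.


Step 1: Try lambda = 0 (constraint inactive).
Stationarity: 2*6*x + 12 = 0
x* = -12/(2*6) = -1.0
Check constraint: 3*-1.0 = -3.0 >= -10 -- satisfied.
Step 2: Compute optimal value.
f(x*) = 6*(-1.0)^2 + 12*(-1.0) = -6.0


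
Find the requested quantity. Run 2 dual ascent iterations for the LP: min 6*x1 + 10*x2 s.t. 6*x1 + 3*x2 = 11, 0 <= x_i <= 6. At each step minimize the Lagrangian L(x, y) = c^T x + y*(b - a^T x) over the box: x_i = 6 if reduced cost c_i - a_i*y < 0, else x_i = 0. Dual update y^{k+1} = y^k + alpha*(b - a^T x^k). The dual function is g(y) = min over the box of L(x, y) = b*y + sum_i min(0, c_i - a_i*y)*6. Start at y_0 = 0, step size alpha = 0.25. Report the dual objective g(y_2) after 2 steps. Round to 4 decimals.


Dual ascent for LP: min 6*x1 + 10*x2, 6*x1 + 3*x2 = 11, 0 <= x_i <= 6
Step 1: y^k = 0.0, reduced costs: (6.0, 10.0)
  x^k = (0.0, 0.0), subgradient = b - a^T x = 11.0
  y^{k+1} = 0.0 + 0.25*11.0 = 2.75
Step 2: y^k = 2.75, reduced costs: (-10.5, 1.75)
  x^k = (6.0, 0.0), subgradient = b - a^T x = -25.0
  y^{k+1} = 2.75 + 0.25*-25.0 = -3.5
Dual objective at y_2 = -3.5: reduced costs (27.0, 20.5), box minimizer x = (0.0, 0.0)
g(y_2) = b*y + (c1 - a1*y)*x1 + (c2 - a2*y)*x2 = 11*(-3.5) + 27.0*0.0 + 20.5*0.0 = -38.5 + 0.0 + 0.0 = -38.5


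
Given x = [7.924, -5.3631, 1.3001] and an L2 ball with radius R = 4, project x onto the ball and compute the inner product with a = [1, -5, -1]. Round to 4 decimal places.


Step 1: Compute ||x|| (intermediates to 6 decimals).
||x|| = sqrt(7.924^2 + (-5.3631)^2 + 1.3001^2) = 9.656235
Step 2: Project.
Since ||x|| > R, scale = R/||x|| = 4/9.656235 = 0.41424, proj(x) = scale * x
proj(x) = [3.282438, -2.221611, 0.538553]
Step 3: Dot product.
a^T * proj(x) = 1*3.282438 - 5*(-2.221611) - 1*0.538553 = 13.8519


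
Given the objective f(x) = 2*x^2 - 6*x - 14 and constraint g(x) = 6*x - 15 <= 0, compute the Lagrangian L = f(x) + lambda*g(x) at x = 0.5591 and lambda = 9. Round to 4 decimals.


Step 1: Evaluate f(x).
f(0.5591) = 2*0.5591^2 - 6*0.5591 - 14 = -16.7294
Step 2: Evaluate g(x).
g(0.5591) = 6*0.5591 - 15 = -11.6454
Step 3: Compute Lagrangian.
L = -16.7294 + 9*-11.6454 = -121.538


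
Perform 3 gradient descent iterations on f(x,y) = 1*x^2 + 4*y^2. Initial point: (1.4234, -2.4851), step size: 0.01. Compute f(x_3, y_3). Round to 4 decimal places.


Gradient descent on f(x,y) = 1*x^2 + 4*y^2.
Starting point: (1.4234, -2.4851), alpha = 0.01
Step 1: grad_x = 2*1*1.4234 = 2.8468, grad_y = 2*4*-2.4851 = -19.8808
  x_1 = 1.4234 - 0.01*2.8468 = 1.3949
  y_1 = -2.4851 - 0.01*-19.8808 = -2.2863
Step 2: grad_x = 2*1*1.3949 = 2.7899, grad_y = 2*4*-2.2863 = -18.2903
  x_2 = 1.3949 - 0.01*2.7899 = 1.367
  y_2 = -2.2863 - 0.01*-18.2903 = -2.1034
Step 3: grad_x = 2*1*1.367 = 2.7341, grad_y = 2*4*-2.1034 = -16.8271
  x_3 = 1.367 - 0.01*2.7341 = 1.3397
  y_3 = -2.1034 - 0.01*-16.8271 = -1.9351
f(1.3397, -1.9351) = 1*1.3397^2 + 4*(-1.9351)^2 = 16.7735


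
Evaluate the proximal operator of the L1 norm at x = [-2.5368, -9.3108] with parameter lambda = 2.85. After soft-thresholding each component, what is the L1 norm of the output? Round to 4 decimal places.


Soft-thresholding with lambda = 2.85:
prox(-2.5368) = sign(-2.5368)*max(|-2.5368| - 2.85, 0) = 0.0
prox(-9.3108) = sign(-9.3108)*max(|-9.3108| - 2.85, 0) = -6.4608
prox(x) = [0.0, -6.4608]
||prox(x)||_1 = 0.0 + 6.4608 = 6.4608


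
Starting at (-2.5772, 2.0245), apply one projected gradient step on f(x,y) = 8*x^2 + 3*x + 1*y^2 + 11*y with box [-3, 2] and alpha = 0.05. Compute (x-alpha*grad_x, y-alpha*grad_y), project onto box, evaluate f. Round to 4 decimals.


Step 1: Compute gradient at (-2.5772, 2.0245).
grad_x = 2*8*-2.5772 + 3 = -38.2352
grad_y = 2*1*2.0245 + 11 = 15.049
Step 2: Gradient step.
x_raw = -2.5772 - 0.05*-38.2352 = -0.6654
y_raw = 2.0245 - 0.05*15.049 = 1.2721
Step 3: Project onto [-3, 2].
x_proj = clip(-0.6654) = -0.6654
y_proj = clip(1.2721) = 1.2721
Step 4: Evaluate f.
f(-0.6654, 1.2721) = 17.1568


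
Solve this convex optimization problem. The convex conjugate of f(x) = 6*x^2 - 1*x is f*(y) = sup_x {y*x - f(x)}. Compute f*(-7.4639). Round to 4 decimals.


f*(y) = sup_x {y*x - a*x^2 - b*x} = sup_x {(y-b)*x - a*x^2}
FOC: (y - b) - 2a*x = 0 => x* = (y - b)/(2a)
x* = (-7.4639 + 1)/(2*6) = -0.5387
f*(-7.4639) = (y-b)^2/(4a) = (-7.4639 + 1)^2/(4*6)
= 41.782/24 = 1.7409


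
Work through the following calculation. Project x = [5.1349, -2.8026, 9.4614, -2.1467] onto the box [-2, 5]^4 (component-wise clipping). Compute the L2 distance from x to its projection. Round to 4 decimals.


Project each component onto [-2, 5].
clip(5.1349) = 5.0, clip(-2.8026) = -2.0, clip(9.4614) = 5.0, clip(-2.1467) = -2.0
Projection = [5.0, -2.0, 5.0, -2.0]
Squared diffs: [0.0182, 0.6442, 19.9041, 0.0215]
Distance = sqrt(20.588) = 4.5374


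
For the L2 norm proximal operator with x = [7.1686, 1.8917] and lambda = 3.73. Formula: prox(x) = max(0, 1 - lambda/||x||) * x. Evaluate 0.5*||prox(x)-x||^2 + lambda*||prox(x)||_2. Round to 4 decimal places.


Step 1: Compute ||x||.
||x|| = 7.414
Step 2: Compute scaling factor.
scale = max(0, 1 - 3.73/7.414) = 0.4969
Step 3: prox(x) = [3.5621, 0.94]
||prox(x)|| = 3.684
Step 4: Proximal objective.
0.5*||prox-x||^2 = 6.9565
lambda*||prox|| = 13.7413
Total = 20.6978


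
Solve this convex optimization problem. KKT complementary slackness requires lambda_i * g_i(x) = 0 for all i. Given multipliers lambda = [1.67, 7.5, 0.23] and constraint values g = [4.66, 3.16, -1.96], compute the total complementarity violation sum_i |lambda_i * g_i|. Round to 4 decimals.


KKT complementary slackness check:
lambda_1 * g_1 = 1.67 * 4.66 = 7.7822
lambda_2 * g_2 = 7.5 * 3.16 = 23.7
lambda_3 * g_3 = 0.23 * -1.96 = -0.4508
Total violation = 7.7822 + 23.7 + 0.4508 = 31.933


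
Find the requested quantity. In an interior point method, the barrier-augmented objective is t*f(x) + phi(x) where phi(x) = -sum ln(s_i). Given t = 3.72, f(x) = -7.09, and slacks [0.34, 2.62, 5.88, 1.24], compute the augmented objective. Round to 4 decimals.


Step 1: Compute log-barrier.
ln values: [-1.0788, 0.9632, 1.7716, 0.2151]
phi = -(-1.0788 + 0.9632 + 1.7716 + 0.2151) = -1.871
Step 2: Compute augmented objective.
t*f(x) = 3.72*-7.09 = -26.3748
Total = -26.3748 - 1.871 = -28.2458


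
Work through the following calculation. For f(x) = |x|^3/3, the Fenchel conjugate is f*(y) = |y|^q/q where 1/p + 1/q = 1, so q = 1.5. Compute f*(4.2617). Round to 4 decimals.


The conjugate exponent q satisfies 1/p + 1/q = 1.
p = 3, so q = 3/(3 - 1) = 1.5
|y|^q = 4.2617^1.5 = 8.7978
f*(4.2617) = 8.7978 / 1.5 = 5.8652


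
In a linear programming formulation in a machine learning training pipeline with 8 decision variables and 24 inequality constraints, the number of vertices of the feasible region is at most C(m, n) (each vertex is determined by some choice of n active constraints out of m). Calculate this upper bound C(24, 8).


Each vertex corresponds to some choice of n active constraints out of m, so the number of vertices is at most C(m, n) = m! / (n!(m-n)!).
m = 24, n = 8
Numerator: 24 * 23 * 22 * 21 * 20 * 19 * 18 * 17
Denominator: 8! = 40320
C(24, 8) = 735471


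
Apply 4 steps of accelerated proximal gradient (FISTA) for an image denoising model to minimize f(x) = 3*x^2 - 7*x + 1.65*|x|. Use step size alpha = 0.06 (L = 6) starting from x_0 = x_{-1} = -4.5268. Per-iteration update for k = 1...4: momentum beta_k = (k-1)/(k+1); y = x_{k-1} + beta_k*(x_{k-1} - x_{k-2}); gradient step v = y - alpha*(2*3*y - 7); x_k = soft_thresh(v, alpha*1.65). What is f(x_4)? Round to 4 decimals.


FISTA on f(x) = 3*x^2 - 7*x + 1.65*|x|
L = 6, alpha = 0.06
Iteration 1: beta = 0.0, y = -4.5268 + 0.0*(-4.5268 + 4.5268) = -4.5268
  grad(y) = -34.1608, v = y - alpha*grad = -2.4772
  prox(v) = soft_thresh(-2.4772, 0.099) = -2.3782
Iteration 2: beta = 0.3333, y = -2.3782 + 0.3333*(-2.3782 + 4.5268) = -1.6619
  grad(y) = -16.9716, v = y - alpha*grad = -0.6436
  prox(v) = soft_thresh(-0.6436, 0.099) = -0.5446
Iteration 3: beta = 0.5, y = -0.5446 + 0.5*(-0.5446 + 2.3782) = 0.3721
  grad(y) = -4.7673, v = y - alpha*grad = 0.6582
  prox(v) = soft_thresh(0.6582, 0.099) = 0.5592
Iteration 4: beta = 0.6, y = 0.5592 + 0.6*(0.5592 + 0.5446) = 1.2214
  grad(y) = 0.3286, v = y - alpha*grad = 1.2017
  prox(v) = soft_thresh(1.2017, 0.099) = 1.1027
f(x_4) = 3*1.1027^2 - 7*1.1027 + 1.65*|1.1027| = -2.2516


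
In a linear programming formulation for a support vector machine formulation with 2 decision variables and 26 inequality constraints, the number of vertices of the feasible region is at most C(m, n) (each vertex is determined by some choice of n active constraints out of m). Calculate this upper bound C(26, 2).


Each vertex corresponds to some choice of n active constraints out of m, so the number of vertices is at most C(m, n) = m! / (n!(m-n)!).
m = 26, n = 2
Numerator: 26 * 25
Denominator: 2! = 2
C(26, 2) = 325


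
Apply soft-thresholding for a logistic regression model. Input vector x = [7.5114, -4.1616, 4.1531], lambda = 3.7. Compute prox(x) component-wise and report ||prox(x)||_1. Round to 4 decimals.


Soft-thresholding with lambda = 3.7:
prox(7.5114) = sign(7.5114)*max(|7.5114| - 3.7, 0) = 3.8114
prox(-4.1616) = sign(-4.1616)*max(|-4.1616| - 3.7, 0) = -0.4616
prox(4.1531) = sign(4.1531)*max(|4.1531| - 3.7, 0) = 0.4531
prox(x) = [3.8114, -0.4616, 0.4531]
||prox(x)||_1 = 3.8114 + 0.4616 + 0.4531 = 4.7261


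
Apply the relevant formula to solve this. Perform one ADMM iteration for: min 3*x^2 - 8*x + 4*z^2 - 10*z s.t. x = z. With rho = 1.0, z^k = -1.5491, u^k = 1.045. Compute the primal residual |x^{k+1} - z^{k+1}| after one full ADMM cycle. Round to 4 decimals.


ADMM iteration with rho = 1.0, z^k = -1.5491, u^k = 1.045
Step 1: x-update.
Minimize 3*x^2 - 8*x + (1.0/2)*(x + 1.5491 + 1.045)^2
FOC: (2*3 + 1.0)*x = 8 + 1.0*(-1.5491 - 1.045)
x^{k+1} = 0.7723
Step 2: z-update.
Minimize 4*z^2 - 10*z + (1.0/2)*(0.7723 - z + 1.045)^2
FOC: (2*4 + 1.0)*z = 10 + 1.0*(0.7723 + 1.045)
z^{k+1} = 1.313
Step 3: u-update.
u^{k+1} = 1.045 + 0.7723 - 1.313 = 0.5042
Step 4: Primal residual = |0.7723 - 1.313| = 0.5408


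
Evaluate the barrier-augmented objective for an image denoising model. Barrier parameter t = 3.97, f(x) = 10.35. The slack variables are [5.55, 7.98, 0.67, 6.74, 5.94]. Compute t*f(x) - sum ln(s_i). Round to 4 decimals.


Step 1: Compute log-barrier.
ln values: [1.7138, 2.0769, -0.4005, 1.9081, 1.7817]
phi = -(1.7138 + 2.0769 - 0.4005 + 1.9081 + 1.7817) = -7.08
Step 2: Compute augmented objective.
t*f(x) = 3.97*10.35 = 41.0895
Total = 41.0895 - 7.08 = 34.0095


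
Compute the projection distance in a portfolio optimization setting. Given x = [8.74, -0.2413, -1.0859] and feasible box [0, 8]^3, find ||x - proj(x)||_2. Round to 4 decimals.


Project each component onto [0, 8].
clip(8.74) = 8.0, clip(-0.2413) = 0.0, clip(-1.0859) = 0.0
Projection = [8.0, 0.0, 0.0]
Squared diffs: [0.5476, 0.0582, 1.1792]
Distance = sqrt(1.785) = 1.336


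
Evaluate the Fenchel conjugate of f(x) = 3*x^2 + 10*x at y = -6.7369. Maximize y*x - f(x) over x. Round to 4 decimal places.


f*(y) = sup_x {y*x - a*x^2 - b*x} = sup_x {(y-b)*x - a*x^2}
FOC: (y - b) - 2a*x = 0 => x* = (y - b)/(2a)
x* = (-6.7369 - 10)/(2*3) = -2.7895
f*(-6.7369) = (y-b)^2/(4a) = (-6.7369 - 10)^2/(4*3)
= 280.1238/12 = 23.3437


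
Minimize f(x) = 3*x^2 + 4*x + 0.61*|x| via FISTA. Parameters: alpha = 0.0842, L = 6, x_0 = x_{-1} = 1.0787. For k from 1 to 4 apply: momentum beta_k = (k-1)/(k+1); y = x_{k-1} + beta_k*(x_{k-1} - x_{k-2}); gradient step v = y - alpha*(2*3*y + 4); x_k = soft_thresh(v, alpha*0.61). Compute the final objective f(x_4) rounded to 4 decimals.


FISTA on f(x) = 3*x^2 + 4*x + 0.61*|x|
L = 6, alpha = 0.0842
Iteration 1: beta = 0.0, y = 1.0787 + 0.0*(1.0787 - 1.0787) = 1.0787
  grad(y) = 10.4722, v = y - alpha*grad = 0.1969
  prox(v) = soft_thresh(0.1969, 0.0514) = 0.1456
Iteration 2: beta = 0.3333, y = 0.1456 + 0.3333*(0.1456 - 1.0787) = -0.1655
  grad(y) = 3.0072, v = y - alpha*grad = -0.4187
  prox(v) = soft_thresh(-0.4187, 0.0514) = -0.3673
Iteration 3: beta = 0.5, y = -0.3673 + 0.5*(-0.3673 - 0.1456) = -0.6238
  grad(y) = 0.2575, v = y - alpha*grad = -0.6454
  prox(v) = soft_thresh(-0.6454, 0.0514) = -0.5941
Iteration 4: beta = 0.6, y = -0.5941 + 0.6*(-0.5941 + 0.3673) = -0.7301
  grad(y) = -0.3808, v = y - alpha*grad = -0.6981
  prox(v) = soft_thresh(-0.6981, 0.0514) = -0.6467
f(x_4) = 3*(-0.6467)^2 + 4*(-0.6467) + 0.61*|-0.6467| = -0.9376


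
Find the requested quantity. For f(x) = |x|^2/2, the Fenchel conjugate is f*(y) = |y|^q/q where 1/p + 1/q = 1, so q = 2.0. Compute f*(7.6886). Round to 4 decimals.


The conjugate exponent q satisfies 1/p + 1/q = 1.
p = 2, so q = 2/(2 - 1) = 2.0
|y|^q = 7.6886^2.0 = 59.1146
f*(7.6886) = 59.1146 / 2.0 = 29.5573


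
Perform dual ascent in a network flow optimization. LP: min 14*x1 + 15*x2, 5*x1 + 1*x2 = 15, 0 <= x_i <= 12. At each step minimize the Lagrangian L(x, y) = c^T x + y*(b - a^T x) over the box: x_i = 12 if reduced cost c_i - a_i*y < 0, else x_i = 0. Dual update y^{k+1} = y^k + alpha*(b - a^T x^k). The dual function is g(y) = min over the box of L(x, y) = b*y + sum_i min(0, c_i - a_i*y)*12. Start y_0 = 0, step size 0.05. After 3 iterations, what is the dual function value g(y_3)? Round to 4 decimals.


Dual ascent for LP: min 14*x1 + 15*x2, 5*x1 + 1*x2 = 15, 0 <= x_i <= 12
Step 1: y^k = 0.0, reduced costs: (14.0, 15.0)
  x^k = (0.0, 0.0), subgradient = b - a^T x = 15.0
  y^{k+1} = 0.0 + 0.05*15.0 = 0.75
Step 2: y^k = 0.75, reduced costs: (10.25, 14.25)
  x^k = (0.0, 0.0), subgradient = b - a^T x = 15.0
  y^{k+1} = 0.75 + 0.05*15.0 = 1.5
Step 3: y^k = 1.5, reduced costs: (6.5, 13.5)
  x^k = (0.0, 0.0), subgradient = b - a^T x = 15.0
  y^{k+1} = 1.5 + 0.05*15.0 = 2.25
Dual objective at y_3 = 2.25: reduced costs (2.75, 12.75), box minimizer x = (0.0, 0.0)
g(y_3) = b*y + (c1 - a1*y)*x1 + (c2 - a2*y)*x2 = 15*2.25 + 2.75*0.0 + 12.75*0.0 = 33.75 + 0.0 + 0.0 = 33.75


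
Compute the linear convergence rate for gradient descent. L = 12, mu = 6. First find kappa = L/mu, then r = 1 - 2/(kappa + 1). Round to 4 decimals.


Step 1: Compute the condition number.
kappa = L/mu = 12/6 = 2.0
Step 2: Compute the convergence rate.
r = 1 - 2/(kappa + 1) = 1 - 2*mu/(L + mu) = (L - mu)/(L + mu) = 6/18 = 0.3333


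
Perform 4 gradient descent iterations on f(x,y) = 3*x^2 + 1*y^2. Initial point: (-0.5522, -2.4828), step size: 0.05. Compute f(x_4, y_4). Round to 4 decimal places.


Gradient descent on f(x,y) = 3*x^2 + 1*y^2.
Starting point: (-0.5522, -2.4828), alpha = 0.05
Step 1: grad_x = 2*3*-0.5522 = -3.3132, grad_y = 2*1*-2.4828 = -4.9656
  x_1 = -0.5522 - 0.05*-3.3132 = -0.3865
  y_1 = -2.4828 - 0.05*-4.9656 = -2.2345
Step 2: grad_x = 2*3*-0.3865 = -2.3192, grad_y = 2*1*-2.2345 = -4.469
  x_2 = -0.3865 - 0.05*-2.3192 = -0.2706
  y_2 = -2.2345 - 0.05*-4.469 = -2.0111
Step 3: grad_x = 2*3*-0.2706 = -1.6235, grad_y = 2*1*-2.0111 = -4.0221
  x_3 = -0.2706 - 0.05*-1.6235 = -0.1894
  y_3 = -2.0111 - 0.05*-4.0221 = -1.81
Step 4: grad_x = 2*3*-0.1894 = -1.1364, grad_y = 2*1*-1.81 = -3.6199
  x_4 = -0.1894 - 0.05*-1.1364 = -0.1326
  y_4 = -1.81 - 0.05*-3.6199 = -1.629
f(-0.1326, -1.629) = 3*(-0.1326)^2 + 1*(-1.629)^2 = 2.7063
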